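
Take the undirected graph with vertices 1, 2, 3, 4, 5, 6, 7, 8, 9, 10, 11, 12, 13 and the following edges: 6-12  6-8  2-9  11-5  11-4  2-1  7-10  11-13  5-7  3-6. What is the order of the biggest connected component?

6

Starting from 1 we can reach 1, 2, 9. That is one component of size 3.
Starting from 3 we can reach 3, 6, 8, 12. That is one component of size 4.
Starting from 4 we can reach 4, 5, 7, 10, 11, 13. That is one component of size 6.
The largest has 6 vertices.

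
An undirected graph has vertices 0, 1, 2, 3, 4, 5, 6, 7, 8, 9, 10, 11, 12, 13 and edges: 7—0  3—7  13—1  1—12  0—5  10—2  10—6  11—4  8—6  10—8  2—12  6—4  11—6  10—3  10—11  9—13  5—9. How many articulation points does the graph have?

1

Removing 10 increases the component count from 1 to 2, so 10 is a cut vertex.
By contrast removing 0 leaves 1 component; it is not a cut vertex. No other vertex is a cut vertex either.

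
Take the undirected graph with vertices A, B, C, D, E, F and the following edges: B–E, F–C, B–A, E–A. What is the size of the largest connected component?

3

D is isolated — a component by itself.
Starting from C we can reach C, F. That is one component of size 2.
Starting from A we can reach A, B, E. That is one component of size 3.
The largest has 3 vertices.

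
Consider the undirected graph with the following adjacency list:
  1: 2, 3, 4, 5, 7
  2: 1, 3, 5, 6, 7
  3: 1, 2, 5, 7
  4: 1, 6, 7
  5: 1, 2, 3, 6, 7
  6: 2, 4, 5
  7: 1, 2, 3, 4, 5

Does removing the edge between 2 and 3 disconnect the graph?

No

After removing 2-3, the path 2-7-3 still connects them, so the edge is not a bridge.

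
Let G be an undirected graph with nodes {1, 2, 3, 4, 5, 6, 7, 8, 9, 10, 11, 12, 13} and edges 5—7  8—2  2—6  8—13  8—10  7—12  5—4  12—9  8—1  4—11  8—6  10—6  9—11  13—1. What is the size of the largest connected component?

6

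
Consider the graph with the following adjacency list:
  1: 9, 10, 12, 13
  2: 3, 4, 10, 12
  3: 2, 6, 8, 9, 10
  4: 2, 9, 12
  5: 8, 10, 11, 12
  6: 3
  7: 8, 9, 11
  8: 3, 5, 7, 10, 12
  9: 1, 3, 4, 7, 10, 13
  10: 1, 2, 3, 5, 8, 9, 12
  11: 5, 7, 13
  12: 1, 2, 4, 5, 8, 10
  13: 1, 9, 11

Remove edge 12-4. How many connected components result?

1

12 and 4 are still connected via 12-2-4, so the component count stays at 1.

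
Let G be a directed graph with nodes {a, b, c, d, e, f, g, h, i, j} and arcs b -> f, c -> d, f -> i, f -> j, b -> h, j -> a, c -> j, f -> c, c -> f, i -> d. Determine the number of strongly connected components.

9

{c, f} are all mutually reachable — one SCC of size 2.
{d} is an SCC by itself.
{h} is an SCC by itself.
{g} is an SCC by itself.
{i} is an SCC by itself.
(and 4 more singleton SCCs)
That gives 9 strongly connected components.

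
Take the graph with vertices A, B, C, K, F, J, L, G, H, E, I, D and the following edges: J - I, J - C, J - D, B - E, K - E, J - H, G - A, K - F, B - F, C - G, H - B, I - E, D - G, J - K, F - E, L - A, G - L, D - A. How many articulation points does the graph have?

Removing J increases the component count from 1 to 2, so J is a cut vertex.
By contrast removing F leaves 1 component; it is not a cut vertex. No other vertex is a cut vertex either.

1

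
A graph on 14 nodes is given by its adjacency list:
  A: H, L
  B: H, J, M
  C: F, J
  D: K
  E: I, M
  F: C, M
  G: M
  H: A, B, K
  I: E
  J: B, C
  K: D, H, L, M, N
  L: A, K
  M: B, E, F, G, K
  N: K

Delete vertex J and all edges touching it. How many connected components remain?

With J gone, the remaining components are: {A, B, C, D, E, F, G, H, I, K, L, M, N}.
That is 1 component.

1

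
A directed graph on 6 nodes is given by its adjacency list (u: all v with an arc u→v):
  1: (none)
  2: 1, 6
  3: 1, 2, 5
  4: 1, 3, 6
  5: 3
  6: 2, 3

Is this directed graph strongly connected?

There is no directed path from 6 to 4, so the graph is not strongly connected.

No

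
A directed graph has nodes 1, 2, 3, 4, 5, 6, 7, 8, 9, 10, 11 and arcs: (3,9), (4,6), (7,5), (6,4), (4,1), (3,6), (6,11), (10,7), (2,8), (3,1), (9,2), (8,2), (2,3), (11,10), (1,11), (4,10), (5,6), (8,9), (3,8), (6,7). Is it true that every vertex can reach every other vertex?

No

There is no directed path from 11 to 9, so the graph is not strongly connected.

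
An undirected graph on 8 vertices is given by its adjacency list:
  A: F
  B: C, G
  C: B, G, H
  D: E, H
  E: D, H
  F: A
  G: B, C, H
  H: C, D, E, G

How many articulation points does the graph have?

Removing H increases the component count from 2 to 3, so H is a cut vertex.
By contrast removing F leaves 2 components; it is not a cut vertex. No other vertex is a cut vertex either.

1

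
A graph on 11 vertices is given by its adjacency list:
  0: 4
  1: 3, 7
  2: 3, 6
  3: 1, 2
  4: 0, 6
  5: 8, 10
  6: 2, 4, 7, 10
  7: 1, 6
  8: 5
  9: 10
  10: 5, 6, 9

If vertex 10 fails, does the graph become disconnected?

Deleting 10 raises the number of components from 1 to 3, so 10 is a cut vertex.

Yes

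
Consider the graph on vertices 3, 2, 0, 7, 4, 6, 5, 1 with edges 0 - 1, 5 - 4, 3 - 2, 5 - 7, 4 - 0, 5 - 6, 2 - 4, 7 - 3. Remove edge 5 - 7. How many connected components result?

5 and 7 are still connected via 5-4-2-3-7, so the component count stays at 1.

1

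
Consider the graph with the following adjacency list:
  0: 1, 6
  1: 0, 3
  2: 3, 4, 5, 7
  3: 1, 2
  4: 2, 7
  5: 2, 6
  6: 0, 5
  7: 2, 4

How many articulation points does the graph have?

1

Removing 2 increases the component count from 1 to 2, so 2 is a cut vertex.
By contrast removing 0 leaves 1 component; it is not a cut vertex. No other vertex is a cut vertex either.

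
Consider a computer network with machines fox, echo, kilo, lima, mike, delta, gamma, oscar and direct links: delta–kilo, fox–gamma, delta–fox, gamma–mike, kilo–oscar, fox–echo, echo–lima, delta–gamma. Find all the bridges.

delta-kilo, echo-fox, echo-lima, gamma-mike, kilo-oscar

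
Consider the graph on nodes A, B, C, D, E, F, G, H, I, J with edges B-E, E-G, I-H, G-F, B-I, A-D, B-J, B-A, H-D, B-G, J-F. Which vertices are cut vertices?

Removing B increases the component count from 2 to 3, so B is a cut vertex.
By contrast removing G leaves 2 components; it is not a cut vertex. No other vertex is a cut vertex either.

B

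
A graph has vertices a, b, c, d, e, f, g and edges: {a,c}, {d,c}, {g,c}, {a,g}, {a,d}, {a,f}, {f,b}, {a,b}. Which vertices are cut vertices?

Removing a increases the component count from 2 to 3, so a is a cut vertex.
By contrast removing c leaves 2 components; it is not a cut vertex. No other vertex is a cut vertex either.

a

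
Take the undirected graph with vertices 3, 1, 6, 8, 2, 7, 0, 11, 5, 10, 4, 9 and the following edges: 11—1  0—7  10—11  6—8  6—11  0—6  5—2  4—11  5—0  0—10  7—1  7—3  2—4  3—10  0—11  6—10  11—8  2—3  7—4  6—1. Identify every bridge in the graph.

none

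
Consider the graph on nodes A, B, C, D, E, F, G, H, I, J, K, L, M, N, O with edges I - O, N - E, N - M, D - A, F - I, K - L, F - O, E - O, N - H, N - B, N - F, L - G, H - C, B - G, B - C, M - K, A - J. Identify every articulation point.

A, N

Removing A increases the component count from 2 to 3, so A is a cut vertex.
Removing N increases the component count from 2 to 3, so N is a cut vertex.
By contrast removing I leaves 2 components; it is not a cut vertex. No other vertex is a cut vertex either.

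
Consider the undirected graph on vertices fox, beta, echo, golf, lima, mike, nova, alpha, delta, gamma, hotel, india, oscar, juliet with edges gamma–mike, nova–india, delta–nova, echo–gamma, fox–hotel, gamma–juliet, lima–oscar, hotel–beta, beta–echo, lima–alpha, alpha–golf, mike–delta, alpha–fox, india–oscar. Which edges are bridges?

alpha-golf, gamma-juliet

The edges on the cycle lima-alpha-fox-hotel-beta-echo-gamma-mike-delta-nova-india-oscar-lima are not bridges since each lies on that cycle.
But removing alpha–golf disconnects alpha from golf; removing juliet–gamma disconnects juliet from gamma — these are bridges.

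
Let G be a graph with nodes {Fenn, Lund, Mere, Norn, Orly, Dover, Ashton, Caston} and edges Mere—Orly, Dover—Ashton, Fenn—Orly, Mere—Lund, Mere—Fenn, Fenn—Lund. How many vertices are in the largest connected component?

Caston is isolated — a component by itself.
Norn is isolated — a component by itself.
Starting from Dover we can reach Dover, Ashton. That is one component of size 2.
Starting from Fenn we can reach Fenn, Lund, Mere, Orly. That is one component of size 4.
The largest has 4 vertices.

4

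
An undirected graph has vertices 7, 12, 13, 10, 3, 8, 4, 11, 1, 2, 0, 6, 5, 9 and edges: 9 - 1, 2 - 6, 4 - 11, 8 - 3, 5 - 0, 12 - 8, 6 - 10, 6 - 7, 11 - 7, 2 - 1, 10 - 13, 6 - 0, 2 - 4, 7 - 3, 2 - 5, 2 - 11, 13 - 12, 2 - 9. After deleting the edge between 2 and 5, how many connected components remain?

1

2 and 5 are still connected via 2-6-0-5, so the component count stays at 1.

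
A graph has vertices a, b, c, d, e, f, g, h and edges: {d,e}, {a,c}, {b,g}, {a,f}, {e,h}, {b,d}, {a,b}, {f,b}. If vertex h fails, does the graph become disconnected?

Deleting h leaves 1 component (was 1), so h is not a cut vertex.

No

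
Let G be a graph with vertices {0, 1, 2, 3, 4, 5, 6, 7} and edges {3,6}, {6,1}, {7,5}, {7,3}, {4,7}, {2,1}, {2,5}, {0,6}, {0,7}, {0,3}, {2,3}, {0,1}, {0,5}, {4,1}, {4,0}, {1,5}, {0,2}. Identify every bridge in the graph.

none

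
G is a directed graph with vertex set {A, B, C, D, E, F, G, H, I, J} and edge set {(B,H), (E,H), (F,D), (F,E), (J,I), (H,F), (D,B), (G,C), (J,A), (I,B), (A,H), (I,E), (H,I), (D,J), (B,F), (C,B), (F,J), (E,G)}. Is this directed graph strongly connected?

Yes

From I we can reach every vertex (A, B, C, D, E, F, G, H, I, J), and every vertex can reach I (A, B, C, D, E, F, G, H, I, J). So the whole graph is one strongly connected component.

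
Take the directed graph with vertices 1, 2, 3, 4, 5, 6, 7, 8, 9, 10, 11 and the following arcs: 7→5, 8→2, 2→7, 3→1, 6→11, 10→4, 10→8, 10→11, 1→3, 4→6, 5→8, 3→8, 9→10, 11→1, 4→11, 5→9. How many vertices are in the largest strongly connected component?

11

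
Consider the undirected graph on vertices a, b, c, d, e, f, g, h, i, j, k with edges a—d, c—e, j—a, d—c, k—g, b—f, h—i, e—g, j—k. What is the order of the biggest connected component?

Starting from b we can reach b, f. That is one component of size 2.
Starting from h we can reach h, i. That is one component of size 2.
Starting from a we can reach a, c, d, e, g, j, k. That is one component of size 7.
The largest has 7 vertices.

7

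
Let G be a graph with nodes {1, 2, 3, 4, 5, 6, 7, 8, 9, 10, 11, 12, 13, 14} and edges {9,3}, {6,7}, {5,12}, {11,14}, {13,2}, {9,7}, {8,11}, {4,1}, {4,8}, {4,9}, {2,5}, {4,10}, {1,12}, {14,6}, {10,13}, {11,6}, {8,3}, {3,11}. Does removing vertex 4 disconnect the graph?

Yes

Deleting 4 raises the number of components from 1 to 2, so 4 is a cut vertex.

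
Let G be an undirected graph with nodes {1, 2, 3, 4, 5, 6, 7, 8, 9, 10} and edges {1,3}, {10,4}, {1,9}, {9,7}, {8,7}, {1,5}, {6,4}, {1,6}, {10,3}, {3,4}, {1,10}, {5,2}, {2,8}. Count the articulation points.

Removing 1 increases the component count from 1 to 2, so 1 is a cut vertex.
By contrast removing 8 leaves 1 component; it is not a cut vertex. No other vertex is a cut vertex either.

1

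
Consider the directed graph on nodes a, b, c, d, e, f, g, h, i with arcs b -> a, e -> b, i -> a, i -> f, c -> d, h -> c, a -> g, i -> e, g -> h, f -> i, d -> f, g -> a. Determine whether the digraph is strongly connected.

Yes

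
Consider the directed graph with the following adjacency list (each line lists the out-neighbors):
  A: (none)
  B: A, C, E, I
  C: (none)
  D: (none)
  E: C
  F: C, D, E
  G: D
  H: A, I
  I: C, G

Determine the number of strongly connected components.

9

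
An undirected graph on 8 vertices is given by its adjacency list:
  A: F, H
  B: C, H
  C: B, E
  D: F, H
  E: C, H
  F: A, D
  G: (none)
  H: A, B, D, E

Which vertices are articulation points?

Removing H increases the component count from 2 to 3, so H is a cut vertex.
By contrast removing F leaves 2 components; it is not a cut vertex. No other vertex is a cut vertex either.

H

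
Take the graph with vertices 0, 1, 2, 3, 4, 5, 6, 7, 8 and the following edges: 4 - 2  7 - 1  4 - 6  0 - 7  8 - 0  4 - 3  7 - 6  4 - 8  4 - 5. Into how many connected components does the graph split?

1

Starting from 0 we can reach 0, 1, 2, 3, 4, 5, 6, 7, 8. That is one component of size 9.
Total: 1 component.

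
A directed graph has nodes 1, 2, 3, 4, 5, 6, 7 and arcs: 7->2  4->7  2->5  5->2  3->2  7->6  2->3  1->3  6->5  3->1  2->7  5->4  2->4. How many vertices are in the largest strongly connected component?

7

{1, 2, 3, 4, 5, 6, 7} are all mutually reachable — one SCC of size 7.
The largest has 7 vertices.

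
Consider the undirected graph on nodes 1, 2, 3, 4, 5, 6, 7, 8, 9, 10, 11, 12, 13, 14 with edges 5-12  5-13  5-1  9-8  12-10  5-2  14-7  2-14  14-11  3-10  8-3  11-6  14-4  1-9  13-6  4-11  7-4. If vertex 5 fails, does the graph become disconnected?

Yes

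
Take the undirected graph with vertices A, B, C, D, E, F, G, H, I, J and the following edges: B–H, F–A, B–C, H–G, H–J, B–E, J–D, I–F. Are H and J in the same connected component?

Yes

From H we can reach B, C, D, E, G, H, J, which includes J.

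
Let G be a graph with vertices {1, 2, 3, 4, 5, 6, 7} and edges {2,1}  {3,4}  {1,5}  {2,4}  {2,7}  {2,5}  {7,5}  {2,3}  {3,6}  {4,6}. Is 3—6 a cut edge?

After removing 3—6, the path 3-4-6 still connects them, so the edge is not a bridge.

No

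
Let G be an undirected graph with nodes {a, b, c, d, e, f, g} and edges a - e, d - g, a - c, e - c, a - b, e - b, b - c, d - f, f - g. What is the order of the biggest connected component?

Starting from d we can reach d, f, g. That is one component of size 3.
Starting from a we can reach a, b, c, e. That is one component of size 4.
The largest has 4 vertices.

4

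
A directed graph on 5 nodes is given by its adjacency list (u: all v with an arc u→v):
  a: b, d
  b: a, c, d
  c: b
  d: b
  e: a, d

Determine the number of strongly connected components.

2

{a, b, c, d} are all mutually reachable — one SCC of size 4.
{e} is an SCC by itself.
That gives 2 strongly connected components.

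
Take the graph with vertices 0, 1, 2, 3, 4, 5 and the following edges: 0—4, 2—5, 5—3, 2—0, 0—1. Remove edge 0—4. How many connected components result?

2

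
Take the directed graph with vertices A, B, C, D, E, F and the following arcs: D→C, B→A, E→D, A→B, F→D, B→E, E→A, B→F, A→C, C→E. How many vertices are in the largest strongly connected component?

{A, B, C, D, E, F} are all mutually reachable — one SCC of size 6.
The largest has 6 vertices.

6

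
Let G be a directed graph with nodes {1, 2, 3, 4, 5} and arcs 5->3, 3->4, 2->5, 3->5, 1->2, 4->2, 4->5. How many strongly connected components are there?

2

{2, 3, 4, 5} are all mutually reachable — one SCC of size 4.
{1} is an SCC by itself.
That gives 2 strongly connected components.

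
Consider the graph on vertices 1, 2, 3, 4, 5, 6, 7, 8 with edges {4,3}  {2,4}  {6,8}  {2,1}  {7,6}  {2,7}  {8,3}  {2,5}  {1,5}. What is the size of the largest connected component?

Starting from 1 we can reach 1, 2, 3, 4, 5, 6, 7, 8. That is one component of size 8.
The largest has 8 vertices.

8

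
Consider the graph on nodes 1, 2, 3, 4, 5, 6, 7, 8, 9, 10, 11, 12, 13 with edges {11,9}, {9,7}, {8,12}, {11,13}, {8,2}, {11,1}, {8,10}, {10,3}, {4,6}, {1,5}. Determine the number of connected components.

3

Starting from 4 we can reach 4, 6. That is one component of size 2.
Starting from 2 we can reach 2, 3, 8, 10, 12. That is one component of size 5.
Starting from 1 we can reach 1, 5, 7, 9, 11, 13. That is one component of size 6.
Total: 3 components.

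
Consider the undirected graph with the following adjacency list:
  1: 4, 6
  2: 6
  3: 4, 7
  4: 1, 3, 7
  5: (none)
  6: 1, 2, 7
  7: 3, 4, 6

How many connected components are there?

2

5 is isolated — a component by itself.
Starting from 1 we can reach 1, 2, 3, 4, 6, 7. That is one component of size 6.
Total: 2 components.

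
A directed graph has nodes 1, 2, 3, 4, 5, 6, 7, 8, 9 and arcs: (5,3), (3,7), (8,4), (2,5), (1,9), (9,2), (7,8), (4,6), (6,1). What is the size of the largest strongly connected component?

{1, 2, 3, 4, 5, 6, 7, 8, 9} are all mutually reachable — one SCC of size 9.
The largest has 9 vertices.

9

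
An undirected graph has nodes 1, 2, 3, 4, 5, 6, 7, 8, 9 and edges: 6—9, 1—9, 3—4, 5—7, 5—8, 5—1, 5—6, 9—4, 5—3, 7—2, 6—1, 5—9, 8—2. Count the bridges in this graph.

0

The edges on the cycle 5-6-1-5 are not bridges since each lies on that cycle.
Every edge lies on some cycle, so there are no bridges.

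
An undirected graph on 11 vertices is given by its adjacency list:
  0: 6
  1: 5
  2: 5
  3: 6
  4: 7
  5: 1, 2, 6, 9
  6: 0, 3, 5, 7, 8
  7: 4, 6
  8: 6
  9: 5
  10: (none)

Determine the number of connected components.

2

10 is isolated — a component by itself.
Starting from 0 we can reach 0, 1, 2, 3, 4, 5, 6, 7, 8, 9. That is one component of size 10.
Total: 2 components.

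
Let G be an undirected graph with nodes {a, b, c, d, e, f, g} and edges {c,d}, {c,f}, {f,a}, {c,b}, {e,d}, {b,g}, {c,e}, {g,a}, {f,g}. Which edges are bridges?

The edges on the cycle c-e-d-c are not bridges since each lies on that cycle.
Every edge lies on some cycle, so there are no bridges.

none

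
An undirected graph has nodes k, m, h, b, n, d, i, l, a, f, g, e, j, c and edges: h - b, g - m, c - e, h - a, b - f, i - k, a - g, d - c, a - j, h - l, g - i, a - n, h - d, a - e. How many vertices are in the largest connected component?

14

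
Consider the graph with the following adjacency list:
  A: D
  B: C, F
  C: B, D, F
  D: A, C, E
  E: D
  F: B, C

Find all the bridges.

The edges on the cycle C-F-B-C are not bridges since each lies on that cycle.
But removing D-A disconnects D from A; removing D-C disconnects D from C; removing D-E disconnects D from E — these are bridges.

A-D, C-D, D-E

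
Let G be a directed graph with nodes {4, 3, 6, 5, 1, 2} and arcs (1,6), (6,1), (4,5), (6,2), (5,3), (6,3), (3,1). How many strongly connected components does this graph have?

{1, 3, 6} are all mutually reachable — one SCC of size 3.
{2} is an SCC by itself.
{4} is an SCC by itself.
{5} is an SCC by itself.
That gives 4 strongly connected components.

4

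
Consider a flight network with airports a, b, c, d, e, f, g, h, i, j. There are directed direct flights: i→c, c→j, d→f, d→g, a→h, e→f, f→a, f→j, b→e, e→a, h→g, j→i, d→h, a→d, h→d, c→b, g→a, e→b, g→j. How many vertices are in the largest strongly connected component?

10

{a, b, c, d, e, f, g, h, i, j} are all mutually reachable — one SCC of size 10.
The largest has 10 vertices.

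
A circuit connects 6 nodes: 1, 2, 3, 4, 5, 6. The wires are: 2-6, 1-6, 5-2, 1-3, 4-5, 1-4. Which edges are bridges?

1-3

The edges on the cycle 1-4-5-2-6-1 are not bridges since each lies on that cycle.
But removing 1-3 disconnects 1 from 3 — this is a bridge.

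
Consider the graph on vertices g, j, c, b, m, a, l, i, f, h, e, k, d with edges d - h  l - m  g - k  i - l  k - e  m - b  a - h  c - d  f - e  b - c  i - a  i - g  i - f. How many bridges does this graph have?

0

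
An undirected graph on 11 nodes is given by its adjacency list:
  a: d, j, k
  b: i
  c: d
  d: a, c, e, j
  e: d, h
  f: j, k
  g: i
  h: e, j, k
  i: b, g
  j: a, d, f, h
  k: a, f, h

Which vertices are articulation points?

d, i

Removing d increases the component count from 2 to 3, so d is a cut vertex.
Removing i increases the component count from 2 to 3, so i is a cut vertex.
By contrast removing a leaves 2 components; it is not a cut vertex. No other vertex is a cut vertex either.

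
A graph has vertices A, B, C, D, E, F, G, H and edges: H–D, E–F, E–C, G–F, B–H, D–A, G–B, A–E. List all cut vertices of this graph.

Removing E increases the component count from 1 to 2, so E is a cut vertex.
By contrast removing A leaves 1 component; it is not a cut vertex. No other vertex is a cut vertex either.

E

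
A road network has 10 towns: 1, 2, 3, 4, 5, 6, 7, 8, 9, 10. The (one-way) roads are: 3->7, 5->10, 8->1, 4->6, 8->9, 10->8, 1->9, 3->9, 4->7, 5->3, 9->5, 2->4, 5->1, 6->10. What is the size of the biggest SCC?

{1, 3, 5, 8, 9, 10} are all mutually reachable — one SCC of size 6.
{2} is an SCC by itself.
{4} is an SCC by itself.
{6} is an SCC by itself.
{7} is an SCC by itself.
The largest has 6 vertices.

6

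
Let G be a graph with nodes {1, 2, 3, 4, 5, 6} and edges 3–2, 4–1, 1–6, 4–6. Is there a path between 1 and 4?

From 1 we can reach 1, 4, 6, which includes 4.

Yes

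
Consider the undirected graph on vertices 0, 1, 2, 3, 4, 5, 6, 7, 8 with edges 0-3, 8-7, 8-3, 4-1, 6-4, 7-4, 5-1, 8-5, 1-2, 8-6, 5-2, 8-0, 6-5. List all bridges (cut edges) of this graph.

none

The edges on the cycle 8-0-3-8 are not bridges since each lies on that cycle.
Every edge lies on some cycle, so there are no bridges.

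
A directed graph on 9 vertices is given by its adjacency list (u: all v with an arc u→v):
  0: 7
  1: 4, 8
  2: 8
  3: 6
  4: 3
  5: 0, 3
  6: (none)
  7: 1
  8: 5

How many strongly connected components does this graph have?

{0, 1, 5, 7, 8} are all mutually reachable — one SCC of size 5.
{6} is an SCC by itself.
{2} is an SCC by itself.
{3} is an SCC by itself.
{4} is an SCC by itself.
That gives 5 strongly connected components.

5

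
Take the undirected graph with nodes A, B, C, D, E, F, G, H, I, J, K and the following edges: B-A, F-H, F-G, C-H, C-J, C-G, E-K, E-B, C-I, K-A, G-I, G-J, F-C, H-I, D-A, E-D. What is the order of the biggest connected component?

Starting from A we can reach A, B, D, E, K. That is one component of size 5.
Starting from C we can reach C, F, G, H, I, J. That is one component of size 6.
The largest has 6 vertices.

6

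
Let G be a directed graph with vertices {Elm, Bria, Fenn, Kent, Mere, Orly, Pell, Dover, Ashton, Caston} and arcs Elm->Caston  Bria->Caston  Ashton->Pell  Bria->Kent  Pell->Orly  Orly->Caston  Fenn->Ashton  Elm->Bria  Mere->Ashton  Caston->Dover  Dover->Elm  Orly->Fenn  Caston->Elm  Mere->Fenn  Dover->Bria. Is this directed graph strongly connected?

No

There is no directed path from Kent to Elm, so the graph is not strongly connected.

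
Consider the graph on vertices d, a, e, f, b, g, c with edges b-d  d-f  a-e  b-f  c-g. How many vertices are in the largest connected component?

Starting from c we can reach c, g. That is one component of size 2.
Starting from a we can reach a, e. That is one component of size 2.
Starting from b we can reach b, d, f. That is one component of size 3.
The largest has 3 vertices.

3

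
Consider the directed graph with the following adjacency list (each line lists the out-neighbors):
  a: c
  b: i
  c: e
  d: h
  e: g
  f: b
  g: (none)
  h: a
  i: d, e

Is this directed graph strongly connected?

No

There is no directed path from i to b, so the graph is not strongly connected.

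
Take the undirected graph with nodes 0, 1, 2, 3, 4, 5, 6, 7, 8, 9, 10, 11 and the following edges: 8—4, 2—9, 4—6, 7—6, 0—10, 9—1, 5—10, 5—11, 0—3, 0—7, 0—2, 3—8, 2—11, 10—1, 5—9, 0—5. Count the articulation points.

Removing 0 increases the component count from 1 to 2, so 0 is a cut vertex.
By contrast removing 5 leaves 1 component; it is not a cut vertex. No other vertex is a cut vertex either.

1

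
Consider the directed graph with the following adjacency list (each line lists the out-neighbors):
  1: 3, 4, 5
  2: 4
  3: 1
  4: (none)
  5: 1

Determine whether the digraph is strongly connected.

There is no directed path from 2 to 3, so the graph is not strongly connected.

No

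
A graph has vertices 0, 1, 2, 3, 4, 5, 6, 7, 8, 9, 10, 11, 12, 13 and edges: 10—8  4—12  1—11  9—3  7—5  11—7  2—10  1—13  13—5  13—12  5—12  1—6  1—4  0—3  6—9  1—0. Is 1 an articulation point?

Deleting 1 raises the number of components from 2 to 3, so 1 is a cut vertex.

Yes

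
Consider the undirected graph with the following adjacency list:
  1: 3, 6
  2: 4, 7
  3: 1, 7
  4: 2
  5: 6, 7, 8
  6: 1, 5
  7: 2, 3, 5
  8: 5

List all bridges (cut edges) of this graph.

The edges on the cycle 5-7-3-1-6-5 are not bridges since each lies on that cycle.
But removing 5-8 disconnects 5 from 8; removing 2-4 disconnects 2 from 4; removing 7-2 disconnects 7 from 2 — these are bridges.

2-4, 2-7, 5-8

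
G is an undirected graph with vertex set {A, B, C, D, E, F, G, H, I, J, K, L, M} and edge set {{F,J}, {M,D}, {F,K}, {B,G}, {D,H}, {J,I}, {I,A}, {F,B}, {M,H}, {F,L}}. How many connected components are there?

4

C is isolated — a component by itself.
E is isolated — a component by itself.
Starting from D we can reach D, H, M. That is one component of size 3.
Starting from A we can reach A, B, F, G, I, J, K, L. That is one component of size 8.
Total: 4 components.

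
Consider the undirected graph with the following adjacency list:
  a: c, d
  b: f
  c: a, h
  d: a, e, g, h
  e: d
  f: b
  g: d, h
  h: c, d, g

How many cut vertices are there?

1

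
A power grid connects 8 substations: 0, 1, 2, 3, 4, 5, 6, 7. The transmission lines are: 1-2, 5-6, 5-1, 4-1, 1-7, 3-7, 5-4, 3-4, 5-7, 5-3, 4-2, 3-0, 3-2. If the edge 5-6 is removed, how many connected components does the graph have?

2

Before removal there is 1 component.
5-6 is a bridge — removing it separates 5's side from 6's side.
After removal: 2 components.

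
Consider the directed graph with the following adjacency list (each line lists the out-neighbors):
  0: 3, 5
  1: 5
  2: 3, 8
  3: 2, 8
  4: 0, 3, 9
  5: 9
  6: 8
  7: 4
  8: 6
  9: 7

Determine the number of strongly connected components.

{0, 4, 5, 7, 9} are all mutually reachable — one SCC of size 5.
{6, 8} are all mutually reachable — one SCC of size 2.
{2, 3} are all mutually reachable — one SCC of size 2.
{1} is an SCC by itself.
That gives 4 strongly connected components.

4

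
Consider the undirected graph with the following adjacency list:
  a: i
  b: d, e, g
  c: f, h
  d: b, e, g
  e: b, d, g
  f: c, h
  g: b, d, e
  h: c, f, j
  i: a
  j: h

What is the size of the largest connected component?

4

Starting from a we can reach a, i. That is one component of size 2.
Starting from b we can reach b, d, e, g. That is one component of size 4.
Starting from c we can reach c, f, h, j. That is one component of size 4.
The largest has 4 vertices.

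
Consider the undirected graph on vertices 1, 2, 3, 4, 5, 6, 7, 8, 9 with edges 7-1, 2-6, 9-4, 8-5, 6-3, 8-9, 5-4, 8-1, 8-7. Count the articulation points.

Removing 6 increases the component count from 2 to 3, so 6 is a cut vertex.
Removing 8 increases the component count from 2 to 3, so 8 is a cut vertex.
By contrast removing 7 leaves 2 components; it is not a cut vertex. No other vertex is a cut vertex either.

2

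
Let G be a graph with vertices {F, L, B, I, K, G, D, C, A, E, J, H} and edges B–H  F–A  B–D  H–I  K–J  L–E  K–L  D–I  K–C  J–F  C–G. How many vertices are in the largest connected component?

8

Starting from B we can reach B, D, H, I. That is one component of size 4.
Starting from A we can reach A, C, E, F, G, J, K, L. That is one component of size 8.
The largest has 8 vertices.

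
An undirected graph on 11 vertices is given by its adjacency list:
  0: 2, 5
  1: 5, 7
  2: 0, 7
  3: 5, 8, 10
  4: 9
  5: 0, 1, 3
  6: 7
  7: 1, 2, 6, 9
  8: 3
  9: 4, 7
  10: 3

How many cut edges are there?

6

The edges on the cycle 5-0-2-7-1-5 are not bridges since each lies on that cycle.
But removing 6-7 disconnects 6 from 7; removing 9-4 disconnects 9 from 4; removing 7-9 disconnects 7 from 9; removing 5-3 disconnects 5 from 3 — these are bridges.
In total 6 edges are bridges.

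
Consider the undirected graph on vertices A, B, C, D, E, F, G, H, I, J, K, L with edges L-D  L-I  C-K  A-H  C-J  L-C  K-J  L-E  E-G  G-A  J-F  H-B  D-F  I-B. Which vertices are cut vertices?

Removing L increases the component count from 1 to 2, so L is a cut vertex.
By contrast removing I leaves 1 component; it is not a cut vertex. No other vertex is a cut vertex either.

L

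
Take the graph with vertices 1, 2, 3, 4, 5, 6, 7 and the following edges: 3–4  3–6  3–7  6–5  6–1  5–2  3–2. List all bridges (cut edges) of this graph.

1-6, 3-4, 3-7

The edges on the cycle 3-6-5-2-3 are not bridges since each lies on that cycle.
But removing 6–1 disconnects 6 from 1; removing 3–4 disconnects 3 from 4; removing 3–7 disconnects 3 from 7 — these are bridges.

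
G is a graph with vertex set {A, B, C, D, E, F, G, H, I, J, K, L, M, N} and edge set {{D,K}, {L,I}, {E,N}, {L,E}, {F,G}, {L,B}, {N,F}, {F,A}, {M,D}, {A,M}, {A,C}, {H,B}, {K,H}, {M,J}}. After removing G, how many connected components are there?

1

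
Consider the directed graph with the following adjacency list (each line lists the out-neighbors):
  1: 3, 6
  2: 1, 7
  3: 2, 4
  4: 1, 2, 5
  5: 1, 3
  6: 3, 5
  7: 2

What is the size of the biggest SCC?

7

{1, 2, 3, 4, 5, 6, 7} are all mutually reachable — one SCC of size 7.
The largest has 7 vertices.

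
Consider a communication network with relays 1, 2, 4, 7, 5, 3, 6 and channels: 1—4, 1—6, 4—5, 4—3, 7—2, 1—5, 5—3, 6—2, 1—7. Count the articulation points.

1

Removing 1 increases the component count from 1 to 2, so 1 is a cut vertex.
By contrast removing 3 leaves 1 component; it is not a cut vertex. No other vertex is a cut vertex either.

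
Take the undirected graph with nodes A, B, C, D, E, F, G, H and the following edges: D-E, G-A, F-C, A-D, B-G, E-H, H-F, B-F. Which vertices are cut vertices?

F

Removing F increases the component count from 1 to 2, so F is a cut vertex.
By contrast removing A leaves 1 component; it is not a cut vertex. No other vertex is a cut vertex either.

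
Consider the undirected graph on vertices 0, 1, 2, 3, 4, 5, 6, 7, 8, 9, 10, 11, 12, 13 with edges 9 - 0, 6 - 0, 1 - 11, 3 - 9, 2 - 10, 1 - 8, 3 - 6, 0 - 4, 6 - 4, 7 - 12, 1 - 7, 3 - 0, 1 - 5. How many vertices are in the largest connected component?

13 is isolated — a component by itself.
Starting from 2 we can reach 2, 10. That is one component of size 2.
Starting from 0 we can reach 0, 3, 4, 6, 9. That is one component of size 5.
Starting from 1 we can reach 1, 5, 7, 8, 11, 12. That is one component of size 6.
The largest has 6 vertices.

6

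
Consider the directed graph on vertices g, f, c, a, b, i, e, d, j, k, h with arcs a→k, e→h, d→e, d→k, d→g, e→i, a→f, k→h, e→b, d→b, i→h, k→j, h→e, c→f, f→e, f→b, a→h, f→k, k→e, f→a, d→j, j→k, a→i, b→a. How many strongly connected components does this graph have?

{a, b, e, f, h, i, j, k} are all mutually reachable — one SCC of size 8.
{g} is an SCC by itself.
{d} is an SCC by itself.
{c} is an SCC by itself.
That gives 4 strongly connected components.

4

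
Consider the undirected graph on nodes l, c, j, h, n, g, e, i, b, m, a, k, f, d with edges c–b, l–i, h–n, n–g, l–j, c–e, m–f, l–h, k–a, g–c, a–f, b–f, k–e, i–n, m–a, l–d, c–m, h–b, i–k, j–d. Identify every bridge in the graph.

none

The edges on the cycle l-j-d-l are not bridges since each lies on that cycle.
Every edge lies on some cycle, so there are no bridges.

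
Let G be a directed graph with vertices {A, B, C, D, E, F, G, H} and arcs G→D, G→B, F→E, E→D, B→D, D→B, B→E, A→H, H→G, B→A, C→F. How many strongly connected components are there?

{A, B, D, E, G, H} are all mutually reachable — one SCC of size 6.
{F} is an SCC by itself.
{C} is an SCC by itself.
That gives 3 strongly connected components.

3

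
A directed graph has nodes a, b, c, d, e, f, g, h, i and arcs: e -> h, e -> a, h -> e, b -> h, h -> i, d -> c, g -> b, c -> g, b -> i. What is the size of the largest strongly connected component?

2

{e, h} are all mutually reachable — one SCC of size 2.
{i} is an SCC by itself.
{b} is an SCC by itself.
{g} is an SCC by itself.
{a} is an SCC by itself.
(and 3 more singleton SCCs)
The largest has 2 vertices.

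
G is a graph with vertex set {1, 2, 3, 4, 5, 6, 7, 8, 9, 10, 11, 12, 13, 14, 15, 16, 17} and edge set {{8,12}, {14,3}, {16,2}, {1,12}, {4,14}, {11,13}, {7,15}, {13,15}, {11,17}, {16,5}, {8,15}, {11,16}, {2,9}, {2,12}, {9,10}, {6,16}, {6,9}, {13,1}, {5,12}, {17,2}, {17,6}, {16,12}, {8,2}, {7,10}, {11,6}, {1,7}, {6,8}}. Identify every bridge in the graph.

14-3, 14-4

The edges on the cycle 11-17-6-11 are not bridges since each lies on that cycle.
But removing 4 - 14 disconnects 4 from 14; removing 3 - 14 disconnects 3 from 14 — these are bridges.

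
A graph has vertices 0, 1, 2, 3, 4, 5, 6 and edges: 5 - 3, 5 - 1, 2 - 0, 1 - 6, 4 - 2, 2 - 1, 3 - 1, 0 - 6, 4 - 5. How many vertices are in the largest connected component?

7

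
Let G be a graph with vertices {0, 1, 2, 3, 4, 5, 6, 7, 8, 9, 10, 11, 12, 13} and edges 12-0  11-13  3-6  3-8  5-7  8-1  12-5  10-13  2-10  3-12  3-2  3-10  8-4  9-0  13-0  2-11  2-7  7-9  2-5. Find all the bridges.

1-8, 3-6, 3-8, 4-8

The edges on the cycle 2-11-13-0-9-7-2 are not bridges since each lies on that cycle.
But removing 1-8 disconnects 1 from 8; removing 6-3 disconnects 6 from 3; removing 3-8 disconnects 3 from 8; removing 4-8 disconnects 4 from 8 — these are bridges.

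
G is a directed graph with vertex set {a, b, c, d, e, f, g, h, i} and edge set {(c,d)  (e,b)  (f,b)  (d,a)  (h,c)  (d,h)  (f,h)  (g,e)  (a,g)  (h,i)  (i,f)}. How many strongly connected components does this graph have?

5

{c, d, f, h, i} are all mutually reachable — one SCC of size 5.
{b} is an SCC by itself.
{e} is an SCC by itself.
{g} is an SCC by itself.
{a} is an SCC by itself.
That gives 5 strongly connected components.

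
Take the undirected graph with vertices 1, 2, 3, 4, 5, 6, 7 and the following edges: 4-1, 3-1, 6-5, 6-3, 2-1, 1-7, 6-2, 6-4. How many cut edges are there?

2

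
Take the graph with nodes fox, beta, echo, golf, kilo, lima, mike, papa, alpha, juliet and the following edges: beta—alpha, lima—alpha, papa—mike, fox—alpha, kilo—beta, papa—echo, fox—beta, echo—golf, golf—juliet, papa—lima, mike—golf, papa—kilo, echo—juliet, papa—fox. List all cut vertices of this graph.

Removing papa increases the component count from 1 to 2, so papa is a cut vertex.
By contrast removing golf leaves 1 component; it is not a cut vertex. No other vertex is a cut vertex either.

papa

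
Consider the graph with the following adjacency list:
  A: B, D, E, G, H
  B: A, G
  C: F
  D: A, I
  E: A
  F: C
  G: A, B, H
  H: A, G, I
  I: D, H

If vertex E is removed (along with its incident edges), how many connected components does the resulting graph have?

With E gone, the remaining components are: {C, F}; {A, B, D, G, H, I}.
That is 2 components.

2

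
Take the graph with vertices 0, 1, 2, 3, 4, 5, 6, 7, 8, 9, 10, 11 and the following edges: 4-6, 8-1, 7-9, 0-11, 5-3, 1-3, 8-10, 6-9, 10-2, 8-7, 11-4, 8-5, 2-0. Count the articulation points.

Removing 8 increases the component count from 1 to 2, so 8 is a cut vertex.
By contrast removing 0 leaves 1 component; it is not a cut vertex. No other vertex is a cut vertex either.

1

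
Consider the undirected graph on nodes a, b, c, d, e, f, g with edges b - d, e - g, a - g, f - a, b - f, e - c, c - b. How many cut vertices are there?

Removing b increases the component count from 1 to 2, so b is a cut vertex.
By contrast removing g leaves 1 component; it is not a cut vertex. No other vertex is a cut vertex either.

1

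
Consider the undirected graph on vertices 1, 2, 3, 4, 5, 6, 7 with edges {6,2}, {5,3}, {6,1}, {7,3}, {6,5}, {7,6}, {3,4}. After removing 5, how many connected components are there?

With 5 gone, the remaining components are: {1, 2, 3, 4, 6, 7}.
That is 1 component.

1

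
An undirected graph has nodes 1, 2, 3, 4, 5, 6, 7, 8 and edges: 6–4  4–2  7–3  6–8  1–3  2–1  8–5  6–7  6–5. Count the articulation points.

Removing 6 increases the component count from 1 to 2, so 6 is a cut vertex.
By contrast removing 8 leaves 1 component; it is not a cut vertex. No other vertex is a cut vertex either.

1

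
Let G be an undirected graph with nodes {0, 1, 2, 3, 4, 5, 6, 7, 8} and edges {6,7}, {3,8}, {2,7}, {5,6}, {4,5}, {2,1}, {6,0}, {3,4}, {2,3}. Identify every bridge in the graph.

The edges on the cycle 2-3-4-5-6-7-2 are not bridges since each lies on that cycle.
But removing 3 - 8 disconnects 3 from 8; removing 2 - 1 disconnects 2 from 1; removing 0 - 6 disconnects 0 from 6 — these are bridges.

0-6, 1-2, 3-8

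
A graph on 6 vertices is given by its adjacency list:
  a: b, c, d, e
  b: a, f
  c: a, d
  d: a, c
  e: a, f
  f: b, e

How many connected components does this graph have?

1

Starting from a we can reach a, b, c, d, e, f. That is one component of size 6.
Total: 1 component.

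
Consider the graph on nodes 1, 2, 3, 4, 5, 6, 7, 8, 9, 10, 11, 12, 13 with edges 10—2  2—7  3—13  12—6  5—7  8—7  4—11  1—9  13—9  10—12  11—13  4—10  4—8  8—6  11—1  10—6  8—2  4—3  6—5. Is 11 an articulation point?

No

Deleting 11 leaves 1 component (was 1) (its neighbors 1, 4, 13 remain connected to each other), so 11 is not a cut vertex.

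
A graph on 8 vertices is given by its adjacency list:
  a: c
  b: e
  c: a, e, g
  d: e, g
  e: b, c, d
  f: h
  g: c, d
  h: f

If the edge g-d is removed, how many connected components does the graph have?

g and d are still connected via g-c-e-d, so the component count stays at 2.

2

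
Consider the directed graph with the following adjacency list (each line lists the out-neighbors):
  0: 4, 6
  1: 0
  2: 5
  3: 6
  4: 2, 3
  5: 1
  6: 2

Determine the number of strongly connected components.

{0, 1, 2, 3, 4, 5, 6} are all mutually reachable — one SCC of size 7.
That gives 1 strongly connected component.

1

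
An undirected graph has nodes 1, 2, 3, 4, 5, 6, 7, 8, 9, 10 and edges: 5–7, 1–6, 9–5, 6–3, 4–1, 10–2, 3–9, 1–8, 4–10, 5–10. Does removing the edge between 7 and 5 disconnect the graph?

Yes

Removing 7–5 leaves no path between 7 and 5: the component count goes from 1 to 2. So it is a bridge.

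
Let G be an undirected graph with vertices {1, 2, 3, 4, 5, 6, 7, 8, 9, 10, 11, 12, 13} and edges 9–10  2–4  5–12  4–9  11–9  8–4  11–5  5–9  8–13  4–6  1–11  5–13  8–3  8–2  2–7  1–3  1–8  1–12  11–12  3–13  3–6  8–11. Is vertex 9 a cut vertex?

Deleting 9 raises the number of components from 1 to 2, so 9 is a cut vertex.

Yes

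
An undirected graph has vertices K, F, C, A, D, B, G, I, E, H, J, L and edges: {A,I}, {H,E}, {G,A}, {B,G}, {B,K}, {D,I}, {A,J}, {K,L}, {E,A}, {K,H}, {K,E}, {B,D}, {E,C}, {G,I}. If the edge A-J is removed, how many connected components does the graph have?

Before removal there are 2 components.
A-J is a bridge — removing it separates A's side from J's side.
After removal: 3 components.

3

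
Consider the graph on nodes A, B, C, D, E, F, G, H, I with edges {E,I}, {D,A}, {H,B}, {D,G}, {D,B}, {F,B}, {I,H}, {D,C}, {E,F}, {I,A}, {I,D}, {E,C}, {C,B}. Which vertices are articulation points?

Removing D increases the component count from 1 to 2, so D is a cut vertex.
By contrast removing E leaves 1 component; it is not a cut vertex. No other vertex is a cut vertex either.

D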